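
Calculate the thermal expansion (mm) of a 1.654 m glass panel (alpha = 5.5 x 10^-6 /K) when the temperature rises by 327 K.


Thermal expansion formula: dL = alpha * L0 * dT
  dL = (5.5 x 10^-6) * 1.654 * 327 = 0.00297472 m
Convert to mm: 0.00297472 * 1000 = 2.9747 mm

2.9747 mm


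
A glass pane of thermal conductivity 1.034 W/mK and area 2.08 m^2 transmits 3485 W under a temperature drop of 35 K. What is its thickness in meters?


Fourier's law: t = k * A * dT / Q
  t = 1.034 * 2.08 * 35 / 3485
  t = 75.2752 / 3485 = 0.0216 m

0.0216 m


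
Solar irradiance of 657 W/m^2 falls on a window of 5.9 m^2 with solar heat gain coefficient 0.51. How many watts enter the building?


Solar heat gain: Q = Area * SHGC * Irradiance
  Q = 5.9 * 0.51 * 657 = 1976.9 W

1976.9 W


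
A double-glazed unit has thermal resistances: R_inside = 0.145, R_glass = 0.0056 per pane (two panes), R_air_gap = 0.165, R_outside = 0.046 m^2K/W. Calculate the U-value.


Total thermal resistance (series):
  R_total = R_in + R_glass + R_air + R_glass + R_out
  R_total = 0.145 + 0.0056 + 0.165 + 0.0056 + 0.046 = 0.3672 m^2K/W
U-value = 1 / R_total = 1 / 0.3672 = 2.723 W/m^2K

2.723 W/m^2K


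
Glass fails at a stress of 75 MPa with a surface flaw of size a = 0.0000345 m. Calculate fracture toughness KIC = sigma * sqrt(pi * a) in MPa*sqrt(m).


Fracture toughness: KIC = sigma * sqrt(pi * a)
  pi * a = pi * 0.0000345 = 0.000108385
  sqrt(pi * a) = 0.010411
  KIC = 75 * 0.010411 = 0.781 MPa*sqrt(m)

0.781 MPa*sqrt(m)


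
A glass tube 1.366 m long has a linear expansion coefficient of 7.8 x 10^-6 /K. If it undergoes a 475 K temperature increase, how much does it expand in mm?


Thermal expansion formula: dL = alpha * L0 * dT
  dL = (7.8 x 10^-6) * 1.366 * 475 = 0.00506103 m
Convert to mm: 0.00506103 * 1000 = 5.061 mm

5.061 mm


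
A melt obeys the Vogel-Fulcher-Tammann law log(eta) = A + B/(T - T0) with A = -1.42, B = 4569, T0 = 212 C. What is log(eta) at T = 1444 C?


VFT equation: log(eta) = A + B / (T - T0)
  T - T0 = 1444 - 212 = 1232
  B / (T - T0) = 4569 / 1232 = 3.709
  log(eta) = -1.42 + 3.709 = 2.289

2.289


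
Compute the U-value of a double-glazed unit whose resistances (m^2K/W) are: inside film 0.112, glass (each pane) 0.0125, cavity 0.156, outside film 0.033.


Total thermal resistance (series):
  R_total = R_in + R_glass + R_air + R_glass + R_out
  R_total = 0.112 + 0.0125 + 0.156 + 0.0125 + 0.033 = 0.326 m^2K/W
U-value = 1 / R_total = 1 / 0.326 = 3.067 W/m^2K

3.067 W/m^2K


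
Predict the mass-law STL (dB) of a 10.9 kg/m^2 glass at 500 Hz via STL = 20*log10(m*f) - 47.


Mass law: STL = 20 * log10(m * f) - 47
  m * f = 10.9 * 500 = 5450
  log10(5450) = 3.7364
  STL = 20 * 3.7364 - 47 = 74.728 - 47 = 27.7 dB

27.7 dB


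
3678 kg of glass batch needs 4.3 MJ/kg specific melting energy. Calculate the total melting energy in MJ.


Total energy = mass * specific energy
  E = 3678 * 4.3 = 15815.4 MJ

15815.4 MJ


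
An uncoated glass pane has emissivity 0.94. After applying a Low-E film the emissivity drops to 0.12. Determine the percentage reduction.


Percentage reduction = (1 - coated/uncoated) * 100
  Ratio = 0.12 / 0.94 = 0.1277
  Reduction = (1 - 0.1277) * 100 = 87.2%

87.2%


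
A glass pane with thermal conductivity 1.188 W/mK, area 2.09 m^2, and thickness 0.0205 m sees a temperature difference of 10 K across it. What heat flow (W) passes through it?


Fourier's law: Q = k * A * dT / t
  Q = 1.188 * 2.09 * 10 / 0.0205
  Q = 24.8292 / 0.0205 = 1211.2 W

1211.2 W


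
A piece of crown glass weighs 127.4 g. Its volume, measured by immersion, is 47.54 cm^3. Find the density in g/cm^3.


Use the definition of density:
  rho = mass / volume
  rho = 127.4 / 47.54 = 2.68 g/cm^3

2.68 g/cm^3


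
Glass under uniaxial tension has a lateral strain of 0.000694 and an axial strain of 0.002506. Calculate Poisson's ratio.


Poisson's ratio: nu = lateral strain / axial strain
  nu = 0.000694 / 0.002506 = 0.2769

0.2769


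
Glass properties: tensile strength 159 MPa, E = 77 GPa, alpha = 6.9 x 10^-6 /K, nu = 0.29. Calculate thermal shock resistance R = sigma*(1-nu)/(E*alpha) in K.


Thermal shock resistance: R = sigma * (1 - nu) / (E * alpha)
  Numerator = 159 * (1 - 0.29) = 112.89
  Denominator = 77 * 1000 * (6.9 x 10^-6) = 0.5313
  R = 112.89 / 0.5313 = 212.5 K

212.5 K


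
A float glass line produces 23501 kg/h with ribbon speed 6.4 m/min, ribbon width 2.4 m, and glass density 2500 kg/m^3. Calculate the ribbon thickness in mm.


Ribbon cross-section from mass balance:
  Volume rate = throughput / density = 23501 / 2500 = 9.4004 m^3/h
  thickness = volume rate / (speed * 60 * width), i.e.
  thickness = throughput / (60 * speed * width * density) * 1000
  thickness = 23501 / (60 * 6.4 * 2.4 * 2500) * 1000 = 10.2 mm

10.2 mm


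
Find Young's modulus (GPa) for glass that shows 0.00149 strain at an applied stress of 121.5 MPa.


Young's modulus: E = stress / strain
  E = 121.5 MPa / 0.00149 = 81543.62 MPa
Convert to GPa: 81543.62 / 1000 = 81.54 GPa

81.54 GPa


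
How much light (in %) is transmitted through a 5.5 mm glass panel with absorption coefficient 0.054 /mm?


Beer-Lambert law: T = exp(-alpha * thickness)
  exponent = -0.054 * 5.5 = -0.297
  T = exp(-0.297) = 0.743
  Percentage = 0.743 * 100 = 74.3%

74.3%


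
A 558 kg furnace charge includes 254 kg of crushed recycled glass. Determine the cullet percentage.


Cullet ratio = (cullet mass / total batch mass) * 100
  Ratio = 254 / 558 * 100 = 45.52%

45.52%


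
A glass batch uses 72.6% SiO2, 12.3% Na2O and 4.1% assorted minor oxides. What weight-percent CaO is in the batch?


Pieces sum to 100%:
  CaO = 100 - (SiO2 + Na2O + others)
  CaO = 100 - (72.6 + 12.3 + 4.1) = 11.0%

11.0%


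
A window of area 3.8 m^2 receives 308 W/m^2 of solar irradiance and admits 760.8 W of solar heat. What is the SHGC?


Rearrange Q = Area * SHGC * Irradiance:
  SHGC = Q / (Area * Irradiance)
  SHGC = 760.8 / (3.8 * 308) = 0.65

0.65


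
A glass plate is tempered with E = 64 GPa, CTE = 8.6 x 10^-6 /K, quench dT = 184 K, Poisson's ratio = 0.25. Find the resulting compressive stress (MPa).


Tempering stress: sigma = E * alpha * dT / (1 - nu)
  E (MPa) = 64 * 1000 = 64000
  Numerator = 64000 * (8.6 x 10^-6) * 184 = 101.2736
  Denominator = 1 - 0.25 = 0.75
  sigma = 101.2736 / 0.75 = 135.0 MPa

135.0 MPa


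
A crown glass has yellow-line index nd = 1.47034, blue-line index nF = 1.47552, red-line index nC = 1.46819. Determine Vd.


Abbe number formula: Vd = (nd - 1) / (nF - nC)
  nd - 1 = 1.47034 - 1 = 0.47034
  nF - nC = 1.47552 - 1.46819 = 0.00733
  Vd = 0.47034 / 0.00733 = 64.17

64.17


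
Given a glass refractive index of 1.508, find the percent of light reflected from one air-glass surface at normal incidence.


Fresnel reflectance at normal incidence:
  R = ((n - 1)/(n + 1))^2
  (n - 1)/(n + 1) = (1.508 - 1)/(1.508 + 1) = 0.202552
  R = 0.202552^2 = 0.0410273
  R(%) = 0.0410273 * 100 = 4.103%

4.103%


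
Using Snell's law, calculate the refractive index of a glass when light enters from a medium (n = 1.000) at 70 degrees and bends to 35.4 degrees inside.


Apply Snell's law: n1 * sin(theta1) = n2 * sin(theta2)
  n2 = n1 * sin(theta1) / sin(theta2)
  sin(70) = 0.939693
  sin(35.4) = 0.579281
  n2 = 1.000 * 0.939693 / 0.579281 = 1.6222

1.6222


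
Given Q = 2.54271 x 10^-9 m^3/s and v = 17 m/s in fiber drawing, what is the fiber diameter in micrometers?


Cross-sectional area from continuity:
  A = Q / v = 2.54271 x 10^-9 / 17 = 1.495712 x 10^-10 m^2
Diameter from circular cross-section:
  d = sqrt(4A / pi) * 10^6 (m -> um)
  d = sqrt(4 * 1.495712 x 10^-10 / pi) * 10^6 = 13.8 um

13.8 um


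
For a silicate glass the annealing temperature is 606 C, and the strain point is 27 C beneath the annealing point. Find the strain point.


Strain point = annealing point - difference:
  T_strain = 606 - 27 = 579 C

579 C


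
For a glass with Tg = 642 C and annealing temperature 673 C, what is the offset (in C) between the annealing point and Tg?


Offset = T_anneal - Tg:
  offset = 673 - 642 = 31 C

31 C


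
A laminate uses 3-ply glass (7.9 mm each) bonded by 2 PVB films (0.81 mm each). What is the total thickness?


Total thickness = glass contribution + PVB contribution
  Glass: 3 * 7.9 = 23.7 mm
  PVB: 2 * 0.81 = 1.62 mm
  Total = 23.7 + 1.62 = 25.32 mm

25.32 mm


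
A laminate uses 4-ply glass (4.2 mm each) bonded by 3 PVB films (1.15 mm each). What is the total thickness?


Total thickness = glass contribution + PVB contribution
  Glass: 4 * 4.2 = 16.8 mm
  PVB: 3 * 1.15 = 3.45 mm
  Total = 16.8 + 3.45 = 20.25 mm

20.25 mm


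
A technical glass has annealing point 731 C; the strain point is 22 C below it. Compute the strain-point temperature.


Strain point = annealing point - difference:
  T_strain = 731 - 22 = 709 C

709 C


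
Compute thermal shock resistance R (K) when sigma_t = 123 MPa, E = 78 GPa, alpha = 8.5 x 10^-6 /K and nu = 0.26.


Thermal shock resistance: R = sigma * (1 - nu) / (E * alpha)
  Numerator = 123 * (1 - 0.26) = 91.02
  Denominator = 78 * 1000 * (8.5 x 10^-6) = 0.663
  R = 91.02 / 0.663 = 137.3 K

137.3 K


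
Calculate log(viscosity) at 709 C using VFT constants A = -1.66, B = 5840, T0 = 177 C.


VFT equation: log(eta) = A + B / (T - T0)
  T - T0 = 709 - 177 = 532
  B / (T - T0) = 5840 / 532 = 10.977
  log(eta) = -1.66 + 10.977 = 9.317

9.317


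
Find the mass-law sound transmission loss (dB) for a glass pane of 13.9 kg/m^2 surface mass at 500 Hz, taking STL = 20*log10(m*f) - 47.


Mass law: STL = 20 * log10(m * f) - 47
  m * f = 13.9 * 500 = 6950
  log10(6950) = 3.84198
  STL = 20 * 3.84198 - 47 = 76.8396 - 47 = 29.8 dB

29.8 dB


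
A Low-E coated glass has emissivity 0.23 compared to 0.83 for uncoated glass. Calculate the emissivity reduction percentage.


Percentage reduction = (1 - coated/uncoated) * 100
  Ratio = 0.23 / 0.83 = 0.2771
  Reduction = (1 - 0.2771) * 100 = 72.3%

72.3%


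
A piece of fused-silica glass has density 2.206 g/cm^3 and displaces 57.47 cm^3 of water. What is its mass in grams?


Rearrange rho = m / V:
  m = rho * V
  m = 2.206 * 57.47 = 126.779 g

126.779 g


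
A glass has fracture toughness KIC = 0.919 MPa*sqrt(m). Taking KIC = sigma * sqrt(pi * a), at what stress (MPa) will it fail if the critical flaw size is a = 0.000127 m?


Rearrange KIC = sigma * sqrt(pi * a):
  sigma = KIC / sqrt(pi * a)
  sqrt(pi * 0.000127) = 0.019975
  sigma = 0.919 / 0.019975 = 46.01 MPa

46.01 MPa


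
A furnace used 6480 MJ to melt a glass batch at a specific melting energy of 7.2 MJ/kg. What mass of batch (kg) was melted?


Rearrange E = m * s for m:
  m = E / s
  m = 6480 / 7.2 = 900.0 kg

900.0 kg


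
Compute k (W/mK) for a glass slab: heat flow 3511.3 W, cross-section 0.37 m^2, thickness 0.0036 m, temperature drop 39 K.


Fourier's law rearranged: k = Q * t / (A * dT)
  Numerator = 3511.3 * 0.0036 = 12.64068
  Denominator = 0.37 * 39 = 14.43
  k = 12.64068 / 14.43 = 0.876 W/mK

0.876 W/mK


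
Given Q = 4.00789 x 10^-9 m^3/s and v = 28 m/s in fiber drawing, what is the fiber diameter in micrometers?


Cross-sectional area from continuity:
  A = Q / v = 4.00789 x 10^-9 / 28 = 1.431389 x 10^-10 m^2
Diameter from circular cross-section:
  d = sqrt(4A / pi) * 10^6 (m -> um)
  d = sqrt(4 * 1.431389 x 10^-10 / pi) * 10^6 = 13.5 um

13.5 um


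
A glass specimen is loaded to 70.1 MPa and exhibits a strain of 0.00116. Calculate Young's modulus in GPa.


Young's modulus: E = stress / strain
  E = 70.1 MPa / 0.00116 = 60431.03 MPa
Convert to GPa: 60431.03 / 1000 = 60.43 GPa

60.43 GPa


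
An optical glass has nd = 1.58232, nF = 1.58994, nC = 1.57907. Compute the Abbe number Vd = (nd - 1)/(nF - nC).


Abbe number formula: Vd = (nd - 1) / (nF - nC)
  nd - 1 = 1.58232 - 1 = 0.58232
  nF - nC = 1.58994 - 1.57907 = 0.01087
  Vd = 0.58232 / 0.01087 = 53.57

53.57


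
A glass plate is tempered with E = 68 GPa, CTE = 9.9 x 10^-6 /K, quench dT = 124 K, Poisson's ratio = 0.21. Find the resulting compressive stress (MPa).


Tempering stress: sigma = E * alpha * dT / (1 - nu)
  E (MPa) = 68 * 1000 = 68000
  Numerator = 68000 * (9.9 x 10^-6) * 124 = 83.4768
  Denominator = 1 - 0.21 = 0.79
  sigma = 83.4768 / 0.79 = 105.7 MPa

105.7 MPa


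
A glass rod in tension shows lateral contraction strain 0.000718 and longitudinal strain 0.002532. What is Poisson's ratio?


Poisson's ratio: nu = lateral strain / axial strain
  nu = 0.000718 / 0.002532 = 0.2836

0.2836


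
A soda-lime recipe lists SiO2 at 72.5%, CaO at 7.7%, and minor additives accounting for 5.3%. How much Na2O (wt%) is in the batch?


Pieces sum to 100%:
  Na2O = 100 - (SiO2 + CaO + others)
  Na2O = 100 - (72.5 + 7.7 + 5.3) = 14.5%

14.5%


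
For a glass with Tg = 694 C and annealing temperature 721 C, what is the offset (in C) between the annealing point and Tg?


Offset = T_anneal - Tg:
  offset = 721 - 694 = 27 C

27 C


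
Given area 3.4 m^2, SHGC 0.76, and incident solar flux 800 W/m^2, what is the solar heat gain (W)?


Solar heat gain: Q = Area * SHGC * Irradiance
  Q = 3.4 * 0.76 * 800 = 2067.2 W

2067.2 W


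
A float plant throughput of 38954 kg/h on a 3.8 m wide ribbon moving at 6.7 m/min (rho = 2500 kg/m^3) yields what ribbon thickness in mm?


Ribbon cross-section from mass balance:
  Volume rate = throughput / density = 38954 / 2500 = 15.5816 m^3/h
  thickness = volume rate / (speed * 60 * width), i.e.
  thickness = throughput / (60 * speed * width * density) * 1000
  thickness = 38954 / (60 * 6.7 * 3.8 * 2500) * 1000 = 10.2 mm

10.2 mm


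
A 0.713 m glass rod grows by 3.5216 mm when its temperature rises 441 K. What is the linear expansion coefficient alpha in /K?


Rearrange dL = alpha * L0 * dT for alpha:
  alpha = dL / (L0 * dT)
  alpha = (3.5216 / 1000) / (0.713 * 441) = 0.0000112 /K = 1.12 x 10^-5 /K

1.12 x 10^-5 /K


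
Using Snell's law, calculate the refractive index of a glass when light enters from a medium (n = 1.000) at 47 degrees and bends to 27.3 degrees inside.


Apply Snell's law: n1 * sin(theta1) = n2 * sin(theta2)
  n2 = n1 * sin(theta1) / sin(theta2)
  sin(47) = 0.731354
  sin(27.3) = 0.45865
  n2 = 1.000 * 0.731354 / 0.45865 = 1.5946

1.5946


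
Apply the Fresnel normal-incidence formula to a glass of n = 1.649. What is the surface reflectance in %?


Fresnel reflectance at normal incidence:
  R = ((n - 1)/(n + 1))^2
  (n - 1)/(n + 1) = (1.649 - 1)/(1.649 + 1) = 0.244998
  R = 0.244998^2 = 0.060024
  R(%) = 0.060024 * 100 = 6.002%

6.002%


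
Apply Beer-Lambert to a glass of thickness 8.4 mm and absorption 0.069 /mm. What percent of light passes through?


Beer-Lambert law: T = exp(-alpha * thickness)
  exponent = -0.069 * 8.4 = -0.5796
  T = exp(-0.5796) = 0.5601
  Percentage = 0.5601 * 100 = 56.01%

56.01%


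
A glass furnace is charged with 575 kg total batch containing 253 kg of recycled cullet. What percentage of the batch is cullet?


Cullet ratio = (cullet mass / total batch mass) * 100
  Ratio = 253 / 575 * 100 = 44.0%

44.0%


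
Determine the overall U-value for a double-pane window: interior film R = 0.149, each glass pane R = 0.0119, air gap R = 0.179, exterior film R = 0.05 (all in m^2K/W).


Total thermal resistance (series):
  R_total = R_in + R_glass + R_air + R_glass + R_out
  R_total = 0.149 + 0.0119 + 0.179 + 0.0119 + 0.05 = 0.4018 m^2K/W
U-value = 1 / R_total = 1 / 0.4018 = 2.489 W/m^2K

2.489 W/m^2K


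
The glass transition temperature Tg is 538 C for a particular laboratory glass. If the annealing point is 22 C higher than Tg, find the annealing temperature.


The annealing temperature is Tg plus the offset:
  T_anneal = 538 + 22 = 560 C

560 C


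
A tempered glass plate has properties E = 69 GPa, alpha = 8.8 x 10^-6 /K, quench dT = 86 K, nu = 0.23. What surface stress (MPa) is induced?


Tempering stress: sigma = E * alpha * dT / (1 - nu)
  E (MPa) = 69 * 1000 = 69000
  Numerator = 69000 * (8.8 x 10^-6) * 86 = 52.2192
  Denominator = 1 - 0.23 = 0.77
  sigma = 52.2192 / 0.77 = 67.8 MPa

67.8 MPa


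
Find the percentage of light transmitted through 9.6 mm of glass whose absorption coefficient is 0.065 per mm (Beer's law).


Beer-Lambert law: T = exp(-alpha * thickness)
  exponent = -0.065 * 9.6 = -0.624
  T = exp(-0.624) = 0.5358
  Percentage = 0.5358 * 100 = 53.58%

53.58%


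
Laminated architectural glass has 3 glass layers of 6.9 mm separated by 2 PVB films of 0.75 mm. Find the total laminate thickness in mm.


Total thickness = glass contribution + PVB contribution
  Glass: 3 * 6.9 = 20.7 mm
  PVB: 2 * 0.75 = 1.5 mm
  Total = 20.7 + 1.5 = 22.2 mm

22.2 mm


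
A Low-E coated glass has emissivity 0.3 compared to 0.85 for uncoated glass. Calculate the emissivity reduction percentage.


Percentage reduction = (1 - coated/uncoated) * 100
  Ratio = 0.3 / 0.85 = 0.3529
  Reduction = (1 - 0.3529) * 100 = 64.7%

64.7%


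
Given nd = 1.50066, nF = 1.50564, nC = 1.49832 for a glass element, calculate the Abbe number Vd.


Abbe number formula: Vd = (nd - 1) / (nF - nC)
  nd - 1 = 1.50066 - 1 = 0.50066
  nF - nC = 1.50564 - 1.49832 = 0.00732
  Vd = 0.50066 / 0.00732 = 68.4

68.4


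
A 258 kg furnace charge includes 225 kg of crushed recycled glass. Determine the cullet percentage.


Cullet ratio = (cullet mass / total batch mass) * 100
  Ratio = 225 / 258 * 100 = 87.21%

87.21%


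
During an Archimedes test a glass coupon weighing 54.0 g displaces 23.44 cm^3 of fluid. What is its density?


Use the definition of density:
  rho = mass / volume
  rho = 54.0 / 23.44 = 2.304 g/cm^3

2.304 g/cm^3


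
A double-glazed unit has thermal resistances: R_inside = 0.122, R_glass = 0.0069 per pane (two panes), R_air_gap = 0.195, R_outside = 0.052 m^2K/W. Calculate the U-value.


Total thermal resistance (series):
  R_total = R_in + R_glass + R_air + R_glass + R_out
  R_total = 0.122 + 0.0069 + 0.195 + 0.0069 + 0.052 = 0.3828 m^2K/W
U-value = 1 / R_total = 1 / 0.3828 = 2.612 W/m^2K

2.612 W/m^2K


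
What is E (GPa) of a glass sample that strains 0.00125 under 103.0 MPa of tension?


Young's modulus: E = stress / strain
  E = 103.0 MPa / 0.00125 = 82400 MPa
Convert to GPa: 82400 / 1000 = 82.4 GPa

82.4 GPa


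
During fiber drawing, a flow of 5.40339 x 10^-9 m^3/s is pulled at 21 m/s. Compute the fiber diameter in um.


Cross-sectional area from continuity:
  A = Q / v = 5.40339 x 10^-9 / 21 = 2.573043 x 10^-10 m^2
Diameter from circular cross-section:
  d = sqrt(4A / pi) * 10^6 (m -> um)
  d = sqrt(4 * 2.573043 x 10^-10 / pi) * 10^6 = 18.1 um

18.1 um


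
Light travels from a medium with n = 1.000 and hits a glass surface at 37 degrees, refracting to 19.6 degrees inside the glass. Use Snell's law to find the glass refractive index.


Apply Snell's law: n1 * sin(theta1) = n2 * sin(theta2)
  n2 = n1 * sin(theta1) / sin(theta2)
  sin(37) = 0.601815
  sin(19.6) = 0.335452
  n2 = 1.000 * 0.601815 / 0.335452 = 1.794

1.794


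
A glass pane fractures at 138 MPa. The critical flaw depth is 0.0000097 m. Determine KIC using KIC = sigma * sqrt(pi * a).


Fracture toughness: KIC = sigma * sqrt(pi * a)
  pi * a = pi * 0.0000097 = 0.000030473
  sqrt(pi * a) = 0.00552
  KIC = 138 * 0.00552 = 0.762 MPa*sqrt(m)

0.762 MPa*sqrt(m)


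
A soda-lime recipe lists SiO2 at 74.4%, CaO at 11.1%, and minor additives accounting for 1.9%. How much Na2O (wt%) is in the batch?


Pieces sum to 100%:
  Na2O = 100 - (SiO2 + CaO + others)
  Na2O = 100 - (74.4 + 11.1 + 1.9) = 12.6%

12.6%


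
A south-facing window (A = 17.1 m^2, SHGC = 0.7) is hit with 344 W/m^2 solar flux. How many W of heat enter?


Solar heat gain: Q = Area * SHGC * Irradiance
  Q = 17.1 * 0.7 * 344 = 4117.7 W

4117.7 W


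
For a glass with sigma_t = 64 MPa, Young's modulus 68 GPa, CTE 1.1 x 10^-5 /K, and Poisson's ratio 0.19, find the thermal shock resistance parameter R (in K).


Thermal shock resistance: R = sigma * (1 - nu) / (E * alpha)
  Numerator = 64 * (1 - 0.19) = 51.84
  Denominator = 68 * 1000 * (1.1 x 10^-5) = 0.748
  R = 51.84 / 0.748 = 69.3 K

69.3 K


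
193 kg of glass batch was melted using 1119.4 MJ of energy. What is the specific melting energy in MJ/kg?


Rearrange E = m * s for s:
  s = E / m
  s = 1119.4 / 193 = 5.8 MJ/kg

5.8 MJ/kg


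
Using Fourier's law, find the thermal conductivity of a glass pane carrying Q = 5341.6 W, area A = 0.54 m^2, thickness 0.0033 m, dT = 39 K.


Fourier's law rearranged: k = Q * t / (A * dT)
  Numerator = 5341.6 * 0.0033 = 17.62728
  Denominator = 0.54 * 39 = 21.06
  k = 17.62728 / 21.06 = 0.837 W/mK

0.837 W/mK


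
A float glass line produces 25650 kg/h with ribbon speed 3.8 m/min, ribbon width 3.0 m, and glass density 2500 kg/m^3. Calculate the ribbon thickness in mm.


Ribbon cross-section from mass balance:
  Volume rate = throughput / density = 25650 / 2500 = 10.26 m^3/h
  thickness = volume rate / (speed * 60 * width), i.e.
  thickness = throughput / (60 * speed * width * density) * 1000
  thickness = 25650 / (60 * 3.8 * 3.0 * 2500) * 1000 = 15.0 mm

15.0 mm


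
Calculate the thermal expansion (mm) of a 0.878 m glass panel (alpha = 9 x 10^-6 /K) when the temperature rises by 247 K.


Thermal expansion formula: dL = alpha * L0 * dT
  dL = (9 x 10^-6) * 0.878 * 247 = 0.00195179 m
Convert to mm: 0.00195179 * 1000 = 1.9518 mm

1.9518 mm


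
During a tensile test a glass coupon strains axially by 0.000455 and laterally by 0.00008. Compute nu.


Poisson's ratio: nu = lateral strain / axial strain
  nu = 0.00008 / 0.000455 = 0.1758

0.1758


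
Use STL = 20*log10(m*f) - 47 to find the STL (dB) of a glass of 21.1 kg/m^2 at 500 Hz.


Mass law: STL = 20 * log10(m * f) - 47
  m * f = 21.1 * 500 = 10550
  log10(10550) = 4.02325
  STL = 20 * 4.02325 - 47 = 80.465 - 47 = 33.5 dB

33.5 dB


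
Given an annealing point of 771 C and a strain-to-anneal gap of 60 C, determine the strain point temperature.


Strain point = annealing point - difference:
  T_strain = 771 - 60 = 711 C

711 C


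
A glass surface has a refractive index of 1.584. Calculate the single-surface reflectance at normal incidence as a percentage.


Fresnel reflectance at normal incidence:
  R = ((n - 1)/(n + 1))^2
  (n - 1)/(n + 1) = (1.584 - 1)/(1.584 + 1) = 0.226006
  R = 0.226006^2 = 0.0510787
  R(%) = 0.0510787 * 100 = 5.108%

5.108%


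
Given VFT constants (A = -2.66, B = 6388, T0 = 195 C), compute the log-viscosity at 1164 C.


VFT equation: log(eta) = A + B / (T - T0)
  T - T0 = 1164 - 195 = 969
  B / (T - T0) = 6388 / 969 = 6.592
  log(eta) = -2.66 + 6.592 = 3.932

3.932


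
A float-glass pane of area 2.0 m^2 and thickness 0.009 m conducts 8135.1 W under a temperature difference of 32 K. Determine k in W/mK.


Fourier's law rearranged: k = Q * t / (A * dT)
  Numerator = 8135.1 * 0.009 = 73.2159
  Denominator = 2.0 * 32 = 64.0
  k = 73.2159 / 64.0 = 1.144 W/mK

1.144 W/mK


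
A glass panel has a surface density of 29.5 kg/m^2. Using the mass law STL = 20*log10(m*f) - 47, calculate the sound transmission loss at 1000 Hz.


Mass law: STL = 20 * log10(m * f) - 47
  m * f = 29.5 * 1000 = 29500
  log10(29500) = 4.46982
  STL = 20 * 4.46982 - 47 = 89.3964 - 47 = 42.4 dB

42.4 dB


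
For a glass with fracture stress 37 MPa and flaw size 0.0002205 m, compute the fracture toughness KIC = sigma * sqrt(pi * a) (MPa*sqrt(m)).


Fracture toughness: KIC = sigma * sqrt(pi * a)
  pi * a = pi * 0.0002205 = 0.000692721
  sqrt(pi * a) = 0.02632
  KIC = 37 * 0.02632 = 0.974 MPa*sqrt(m)

0.974 MPa*sqrt(m)


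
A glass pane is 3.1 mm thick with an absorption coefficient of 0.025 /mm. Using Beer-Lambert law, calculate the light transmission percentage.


Beer-Lambert law: T = exp(-alpha * thickness)
  exponent = -0.025 * 3.1 = -0.0775
  T = exp(-0.0775) = 0.9254
  Percentage = 0.9254 * 100 = 92.54%

92.54%


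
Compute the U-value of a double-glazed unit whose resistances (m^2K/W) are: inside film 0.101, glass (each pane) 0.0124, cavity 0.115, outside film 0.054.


Total thermal resistance (series):
  R_total = R_in + R_glass + R_air + R_glass + R_out
  R_total = 0.101 + 0.0124 + 0.115 + 0.0124 + 0.054 = 0.2948 m^2K/W
U-value = 1 / R_total = 1 / 0.2948 = 3.392 W/m^2K

3.392 W/m^2K


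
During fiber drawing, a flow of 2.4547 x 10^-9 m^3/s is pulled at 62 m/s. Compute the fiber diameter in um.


Cross-sectional area from continuity:
  A = Q / v = 2.4547 x 10^-9 / 62 = 3.959194 x 10^-11 m^2
Diameter from circular cross-section:
  d = sqrt(4A / pi) * 10^6 (m -> um)
  d = sqrt(4 * 3.959194 x 10^-11 / pi) * 10^6 = 7.1 um

7.1 um


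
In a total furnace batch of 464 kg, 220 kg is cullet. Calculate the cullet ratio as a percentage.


Cullet ratio = (cullet mass / total batch mass) * 100
  Ratio = 220 / 464 * 100 = 47.41%

47.41%


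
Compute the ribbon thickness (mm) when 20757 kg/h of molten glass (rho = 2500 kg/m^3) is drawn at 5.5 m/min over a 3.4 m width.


Ribbon cross-section from mass balance:
  Volume rate = throughput / density = 20757 / 2500 = 8.3028 m^3/h
  thickness = volume rate / (speed * 60 * width), i.e.
  thickness = throughput / (60 * speed * width * density) * 1000
  thickness = 20757 / (60 * 5.5 * 3.4 * 2500) * 1000 = 7.4 mm

7.4 mm


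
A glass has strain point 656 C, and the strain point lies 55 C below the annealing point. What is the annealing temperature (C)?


T_anneal = T_strain + gap:
  T_anneal = 656 + 55 = 711 C

711 C


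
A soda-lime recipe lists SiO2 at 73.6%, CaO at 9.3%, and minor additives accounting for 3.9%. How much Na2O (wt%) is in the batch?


Pieces sum to 100%:
  Na2O = 100 - (SiO2 + CaO + others)
  Na2O = 100 - (73.6 + 9.3 + 3.9) = 13.2%

13.2%


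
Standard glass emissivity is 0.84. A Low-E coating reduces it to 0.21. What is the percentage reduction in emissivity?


Percentage reduction = (1 - coated/uncoated) * 100
  Ratio = 0.21 / 0.84 = 0.25
  Reduction = (1 - 0.25) * 100 = 75.0%

75.0%


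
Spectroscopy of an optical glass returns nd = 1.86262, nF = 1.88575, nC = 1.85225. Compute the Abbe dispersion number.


Abbe number formula: Vd = (nd - 1) / (nF - nC)
  nd - 1 = 1.86262 - 1 = 0.86262
  nF - nC = 1.88575 - 1.85225 = 0.0335
  Vd = 0.86262 / 0.0335 = 25.75

25.75


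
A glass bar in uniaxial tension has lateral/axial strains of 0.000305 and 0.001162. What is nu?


Poisson's ratio: nu = lateral strain / axial strain
  nu = 0.000305 / 0.001162 = 0.2625

0.2625


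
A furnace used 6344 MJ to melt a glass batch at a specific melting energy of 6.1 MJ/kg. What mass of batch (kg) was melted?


Rearrange E = m * s for m:
  m = E / s
  m = 6344 / 6.1 = 1040.0 kg

1040.0 kg


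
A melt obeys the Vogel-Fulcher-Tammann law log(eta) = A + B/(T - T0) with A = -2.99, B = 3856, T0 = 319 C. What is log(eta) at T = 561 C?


VFT equation: log(eta) = A + B / (T - T0)
  T - T0 = 561 - 319 = 242
  B / (T - T0) = 3856 / 242 = 15.934
  log(eta) = -2.99 + 15.934 = 12.944

12.944


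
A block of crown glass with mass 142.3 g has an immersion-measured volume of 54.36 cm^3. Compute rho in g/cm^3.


Use the definition of density:
  rho = mass / volume
  rho = 142.3 / 54.36 = 2.618 g/cm^3

2.618 g/cm^3


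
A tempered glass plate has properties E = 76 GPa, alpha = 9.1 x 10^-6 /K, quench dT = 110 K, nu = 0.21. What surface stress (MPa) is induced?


Tempering stress: sigma = E * alpha * dT / (1 - nu)
  E (MPa) = 76 * 1000 = 76000
  Numerator = 76000 * (9.1 x 10^-6) * 110 = 76.076
  Denominator = 1 - 0.21 = 0.79
  sigma = 76.076 / 0.79 = 96.3 MPa

96.3 MPa


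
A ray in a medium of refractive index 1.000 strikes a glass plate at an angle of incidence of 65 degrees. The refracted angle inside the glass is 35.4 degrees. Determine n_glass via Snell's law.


Apply Snell's law: n1 * sin(theta1) = n2 * sin(theta2)
  n2 = n1 * sin(theta1) / sin(theta2)
  sin(65) = 0.906308
  sin(35.4) = 0.579281
  n2 = 1.000 * 0.906308 / 0.579281 = 1.5645

1.5645


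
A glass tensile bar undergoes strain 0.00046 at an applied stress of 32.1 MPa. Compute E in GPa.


Young's modulus: E = stress / strain
  E = 32.1 MPa / 0.00046 = 69782.61 MPa
Convert to GPa: 69782.61 / 1000 = 69.78 GPa

69.78 GPa


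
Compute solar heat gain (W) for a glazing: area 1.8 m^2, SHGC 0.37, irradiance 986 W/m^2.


Solar heat gain: Q = Area * SHGC * Irradiance
  Q = 1.8 * 0.37 * 986 = 656.7 W

656.7 W


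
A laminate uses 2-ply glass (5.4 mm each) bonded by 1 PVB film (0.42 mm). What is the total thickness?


Total thickness = glass contribution + PVB contribution
  Glass: 2 * 5.4 = 10.8 mm
  PVB: 1 * 0.42 = 0.42 mm
  Total = 10.8 + 0.42 = 11.22 mm

11.22 mm


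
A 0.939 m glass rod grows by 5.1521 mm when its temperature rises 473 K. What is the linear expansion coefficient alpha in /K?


Rearrange dL = alpha * L0 * dT for alpha:
  alpha = dL / (L0 * dT)
  alpha = (5.1521 / 1000) / (0.939 * 473) = 0.0000116 /K = 1.16 x 10^-5 /K

1.16 x 10^-5 /K


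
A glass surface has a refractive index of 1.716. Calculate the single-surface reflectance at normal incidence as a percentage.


Fresnel reflectance at normal incidence:
  R = ((n - 1)/(n + 1))^2
  (n - 1)/(n + 1) = (1.716 - 1)/(1.716 + 1) = 0.263623
  R = 0.263623^2 = 0.0694971
  R(%) = 0.0694971 * 100 = 6.95%

6.95%


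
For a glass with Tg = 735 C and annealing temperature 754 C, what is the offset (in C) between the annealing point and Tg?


Offset = T_anneal - Tg:
  offset = 754 - 735 = 19 C

19 C


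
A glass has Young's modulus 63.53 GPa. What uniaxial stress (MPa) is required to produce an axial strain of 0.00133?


Rearrange E = sigma / epsilon:
  sigma = E * epsilon
  E (MPa) = 63.53 * 1000 = 63530
  sigma = 63530 * 0.00133 = 84.49 MPa

84.49 MPa


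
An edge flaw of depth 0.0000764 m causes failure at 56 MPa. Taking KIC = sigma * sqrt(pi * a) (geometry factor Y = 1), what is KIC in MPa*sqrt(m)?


Fracture toughness: KIC = sigma * sqrt(pi * a)
  pi * a = pi * 0.0000764 = 0.000240018
  sqrt(pi * a) = 0.015493
  KIC = 56 * 0.015493 = 0.868 MPa*sqrt(m)

0.868 MPa*sqrt(m)


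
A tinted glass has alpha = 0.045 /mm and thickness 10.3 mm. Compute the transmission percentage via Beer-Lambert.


Beer-Lambert law: T = exp(-alpha * thickness)
  exponent = -0.045 * 10.3 = -0.4635
  T = exp(-0.4635) = 0.6291
  Percentage = 0.6291 * 100 = 62.91%

62.91%


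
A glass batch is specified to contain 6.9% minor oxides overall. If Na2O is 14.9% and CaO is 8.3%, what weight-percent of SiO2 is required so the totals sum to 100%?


Known pieces sum to 100%:
  SiO2 = 100 - (others + Na2O + CaO)
  SiO2 = 100 - (6.9 + 14.9 + 8.3) = 69.9%

69.9%


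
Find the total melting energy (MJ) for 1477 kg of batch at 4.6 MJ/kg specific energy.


Total energy = mass * specific energy
  E = 1477 * 4.6 = 6794.2 MJ

6794.2 MJ


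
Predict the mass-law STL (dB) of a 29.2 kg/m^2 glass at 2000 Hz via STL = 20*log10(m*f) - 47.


Mass law: STL = 20 * log10(m * f) - 47
  m * f = 29.2 * 2000 = 58400
  log10(58400) = 4.76641
  STL = 20 * 4.76641 - 47 = 95.3282 - 47 = 48.3 dB

48.3 dB


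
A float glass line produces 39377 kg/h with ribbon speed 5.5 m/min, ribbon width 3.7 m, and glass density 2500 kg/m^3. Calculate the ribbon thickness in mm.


Ribbon cross-section from mass balance:
  Volume rate = throughput / density = 39377 / 2500 = 15.7508 m^3/h
  thickness = volume rate / (speed * 60 * width), i.e.
  thickness = throughput / (60 * speed * width * density) * 1000
  thickness = 39377 / (60 * 5.5 * 3.7 * 2500) * 1000 = 12.9 mm

12.9 mm


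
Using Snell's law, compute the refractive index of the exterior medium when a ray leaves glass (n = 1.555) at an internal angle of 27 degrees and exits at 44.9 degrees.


Apply Snell's law: n1 * sin(theta1) = n2 * sin(theta2)
  n2 = n1 * sin(theta1) / sin(theta2)
  sin(27) = 0.45399
  sin(44.9) = 0.705872
  n2 = 1.555 * 0.45399 / 0.705872 = 1.0001

1.0001


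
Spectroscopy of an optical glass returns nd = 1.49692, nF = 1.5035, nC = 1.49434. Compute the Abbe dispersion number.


Abbe number formula: Vd = (nd - 1) / (nF - nC)
  nd - 1 = 1.49692 - 1 = 0.49692
  nF - nC = 1.5035 - 1.49434 = 0.00916
  Vd = 0.49692 / 0.00916 = 54.25

54.25


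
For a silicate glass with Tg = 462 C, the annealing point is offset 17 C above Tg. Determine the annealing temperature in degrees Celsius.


The annealing temperature is Tg plus the offset:
  T_anneal = 462 + 17 = 479 C

479 C


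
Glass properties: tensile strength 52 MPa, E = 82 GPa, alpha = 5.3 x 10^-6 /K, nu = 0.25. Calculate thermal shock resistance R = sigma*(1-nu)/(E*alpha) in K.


Thermal shock resistance: R = sigma * (1 - nu) / (E * alpha)
  Numerator = 52 * (1 - 0.25) = 39.0
  Denominator = 82 * 1000 * (5.3 x 10^-6) = 0.4346
  R = 39.0 / 0.4346 = 89.7 K

89.7 K


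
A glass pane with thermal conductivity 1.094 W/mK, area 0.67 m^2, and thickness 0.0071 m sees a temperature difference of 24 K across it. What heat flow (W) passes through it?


Fourier's law: Q = k * A * dT / t
  Q = 1.094 * 0.67 * 24 / 0.0071
  Q = 17.59152 / 0.0071 = 2477.7 W

2477.7 W


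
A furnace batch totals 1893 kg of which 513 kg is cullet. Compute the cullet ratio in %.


Cullet ratio = (cullet mass / total batch mass) * 100
  Ratio = 513 / 1893 * 100 = 27.1%

27.1%


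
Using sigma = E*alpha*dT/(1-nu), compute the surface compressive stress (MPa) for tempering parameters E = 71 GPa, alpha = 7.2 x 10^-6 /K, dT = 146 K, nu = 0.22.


Tempering stress: sigma = E * alpha * dT / (1 - nu)
  E (MPa) = 71 * 1000 = 71000
  Numerator = 71000 * (7.2 x 10^-6) * 146 = 74.6352
  Denominator = 1 - 0.22 = 0.78
  sigma = 74.6352 / 0.78 = 95.7 MPa

95.7 MPa


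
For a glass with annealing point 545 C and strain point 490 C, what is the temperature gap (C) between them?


Gap = T_anneal - T_strain:
  gap = 545 - 490 = 55 C

55 C


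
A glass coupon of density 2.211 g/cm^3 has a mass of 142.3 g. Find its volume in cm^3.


Rearrange rho = m / V:
  V = m / rho
  V = 142.3 / 2.211 = 64.36 cm^3

64.36 cm^3


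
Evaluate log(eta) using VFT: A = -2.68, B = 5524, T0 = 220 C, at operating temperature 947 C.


VFT equation: log(eta) = A + B / (T - T0)
  T - T0 = 947 - 220 = 727
  B / (T - T0) = 5524 / 727 = 7.598
  log(eta) = -2.68 + 7.598 = 4.918

4.918


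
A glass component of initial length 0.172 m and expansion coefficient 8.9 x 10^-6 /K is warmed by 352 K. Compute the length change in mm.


Thermal expansion formula: dL = alpha * L0 * dT
  dL = (8.9 x 10^-6) * 0.172 * 352 = 0.00053884 m
Convert to mm: 0.00053884 * 1000 = 0.5388 mm

0.5388 mm


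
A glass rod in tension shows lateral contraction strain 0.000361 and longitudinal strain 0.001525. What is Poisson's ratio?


Poisson's ratio: nu = lateral strain / axial strain
  nu = 0.000361 / 0.001525 = 0.2367

0.2367


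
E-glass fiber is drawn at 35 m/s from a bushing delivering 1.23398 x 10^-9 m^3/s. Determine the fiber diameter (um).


Cross-sectional area from continuity:
  A = Q / v = 1.23398 x 10^-9 / 35 = 3.525657 x 10^-11 m^2
Diameter from circular cross-section:
  d = sqrt(4A / pi) * 10^6 (m -> um)
  d = sqrt(4 * 3.525657 x 10^-11 / pi) * 10^6 = 6.7 um

6.7 um


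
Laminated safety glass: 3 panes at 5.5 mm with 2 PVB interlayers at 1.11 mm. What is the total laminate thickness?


Total thickness = glass contribution + PVB contribution
  Glass: 3 * 5.5 = 16.5 mm
  PVB: 2 * 1.11 = 2.22 mm
  Total = 16.5 + 2.22 = 18.72 mm

18.72 mm


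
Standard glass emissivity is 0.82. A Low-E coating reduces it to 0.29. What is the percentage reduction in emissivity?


Percentage reduction = (1 - coated/uncoated) * 100
  Ratio = 0.29 / 0.82 = 0.3537
  Reduction = (1 - 0.3537) * 100 = 64.6%

64.6%


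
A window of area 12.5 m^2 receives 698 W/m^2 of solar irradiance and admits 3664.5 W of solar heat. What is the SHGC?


Rearrange Q = Area * SHGC * Irradiance:
  SHGC = Q / (Area * Irradiance)
  SHGC = 3664.5 / (12.5 * 698) = 0.42

0.42


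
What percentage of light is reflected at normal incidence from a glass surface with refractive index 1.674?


Fresnel reflectance at normal incidence:
  R = ((n - 1)/(n + 1))^2
  (n - 1)/(n + 1) = (1.674 - 1)/(1.674 + 1) = 0.252057
  R = 0.252057^2 = 0.0635327
  R(%) = 0.0635327 * 100 = 6.353%

6.353%


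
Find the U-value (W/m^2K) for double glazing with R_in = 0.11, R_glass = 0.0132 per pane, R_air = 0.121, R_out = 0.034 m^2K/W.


Total thermal resistance (series):
  R_total = R_in + R_glass + R_air + R_glass + R_out
  R_total = 0.11 + 0.0132 + 0.121 + 0.0132 + 0.034 = 0.2914 m^2K/W
U-value = 1 / R_total = 1 / 0.2914 = 3.432 W/m^2K

3.432 W/m^2K


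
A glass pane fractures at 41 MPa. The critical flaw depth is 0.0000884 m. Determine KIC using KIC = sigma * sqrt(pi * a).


Fracture toughness: KIC = sigma * sqrt(pi * a)
  pi * a = pi * 0.0000884 = 0.000277717
  sqrt(pi * a) = 0.016665
  KIC = 41 * 0.016665 = 0.683 MPa*sqrt(m)

0.683 MPa*sqrt(m)


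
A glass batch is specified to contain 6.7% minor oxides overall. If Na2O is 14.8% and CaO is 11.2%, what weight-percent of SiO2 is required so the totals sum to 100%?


Known pieces sum to 100%:
  SiO2 = 100 - (others + Na2O + CaO)
  SiO2 = 100 - (6.7 + 14.8 + 11.2) = 67.3%

67.3%


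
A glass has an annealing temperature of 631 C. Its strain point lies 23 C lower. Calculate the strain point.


Strain point = annealing point - difference:
  T_strain = 631 - 23 = 608 C

608 C


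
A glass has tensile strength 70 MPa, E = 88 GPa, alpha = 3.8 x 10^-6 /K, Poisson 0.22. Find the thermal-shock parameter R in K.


Thermal shock resistance: R = sigma * (1 - nu) / (E * alpha)
  Numerator = 70 * (1 - 0.22) = 54.6
  Denominator = 88 * 1000 * (3.8 x 10^-6) = 0.3344
  R = 54.6 / 0.3344 = 163.3 K

163.3 K


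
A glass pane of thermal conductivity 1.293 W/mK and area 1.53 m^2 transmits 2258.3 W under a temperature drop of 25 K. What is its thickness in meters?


Fourier's law: t = k * A * dT / Q
  t = 1.293 * 1.53 * 25 / 2258.3
  t = 49.45725 / 2258.3 = 0.0219 m

0.0219 m


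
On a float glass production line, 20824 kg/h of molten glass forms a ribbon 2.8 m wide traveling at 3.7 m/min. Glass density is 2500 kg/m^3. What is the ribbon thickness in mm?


Ribbon cross-section from mass balance:
  Volume rate = throughput / density = 20824 / 2500 = 8.3296 m^3/h
  thickness = volume rate / (speed * 60 * width), i.e.
  thickness = throughput / (60 * speed * width * density) * 1000
  thickness = 20824 / (60 * 3.7 * 2.8 * 2500) * 1000 = 13.4 mm

13.4 mm


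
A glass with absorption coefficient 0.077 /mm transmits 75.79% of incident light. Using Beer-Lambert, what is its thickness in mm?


Rearrange T = exp(-alpha * thickness):
  thickness = -ln(T) / alpha
  T = 75.79/100 = 0.7579
  ln(T) = -0.2772
  -ln(T) = 0.2772
  thickness = 0.2772 / 0.077 = 3.6 mm

3.6 mm


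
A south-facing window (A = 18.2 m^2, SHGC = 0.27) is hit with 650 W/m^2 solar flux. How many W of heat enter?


Solar heat gain: Q = Area * SHGC * Irradiance
  Q = 18.2 * 0.27 * 650 = 3194.1 W

3194.1 W


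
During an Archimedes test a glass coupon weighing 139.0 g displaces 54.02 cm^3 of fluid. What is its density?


Use the definition of density:
  rho = mass / volume
  rho = 139.0 / 54.02 = 2.573 g/cm^3

2.573 g/cm^3


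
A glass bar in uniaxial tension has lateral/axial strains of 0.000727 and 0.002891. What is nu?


Poisson's ratio: nu = lateral strain / axial strain
  nu = 0.000727 / 0.002891 = 0.2515

0.2515


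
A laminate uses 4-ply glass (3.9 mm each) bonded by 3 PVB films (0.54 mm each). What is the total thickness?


Total thickness = glass contribution + PVB contribution
  Glass: 4 * 3.9 = 15.6 mm
  PVB: 3 * 0.54 = 1.62 mm
  Total = 15.6 + 1.62 = 17.22 mm

17.22 mm
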